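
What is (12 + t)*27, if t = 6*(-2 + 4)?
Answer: 648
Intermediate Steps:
t = 12 (t = 6*2 = 12)
(12 + t)*27 = (12 + 12)*27 = 24*27 = 648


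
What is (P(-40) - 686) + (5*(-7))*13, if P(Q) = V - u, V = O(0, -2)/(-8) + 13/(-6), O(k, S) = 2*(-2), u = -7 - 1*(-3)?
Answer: -3416/3 ≈ -1138.7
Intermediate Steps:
u = -4 (u = -7 + 3 = -4)
O(k, S) = -4
V = -5/3 (V = -4/(-8) + 13/(-6) = -4*(-⅛) + 13*(-⅙) = ½ - 13/6 = -5/3 ≈ -1.6667)
P(Q) = 7/3 (P(Q) = -5/3 - 1*(-4) = -5/3 + 4 = 7/3)
(P(-40) - 686) + (5*(-7))*13 = (7/3 - 686) + (5*(-7))*13 = -2051/3 - 35*13 = -2051/3 - 455 = -3416/3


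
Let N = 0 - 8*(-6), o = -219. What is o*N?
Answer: -10512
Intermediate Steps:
N = 48 (N = 0 + 48 = 48)
o*N = -219*48 = -10512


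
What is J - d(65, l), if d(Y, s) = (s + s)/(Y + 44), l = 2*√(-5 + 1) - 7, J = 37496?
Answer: 4087078/109 - 8*I/109 ≈ 37496.0 - 0.073395*I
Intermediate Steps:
l = -7 + 4*I (l = 2*√(-4) - 7 = 2*(2*I) - 7 = 4*I - 7 = -7 + 4*I ≈ -7.0 + 4.0*I)
d(Y, s) = 2*s/(44 + Y) (d(Y, s) = (2*s)/(44 + Y) = 2*s/(44 + Y))
J - d(65, l) = 37496 - 2*(-7 + 4*I)/(44 + 65) = 37496 - 2*(-7 + 4*I)/109 = 37496 - (-14/109 + 8*I/109) = 37496 + (14/109 - 8*I/109) = 4087078/109 - 8*I/109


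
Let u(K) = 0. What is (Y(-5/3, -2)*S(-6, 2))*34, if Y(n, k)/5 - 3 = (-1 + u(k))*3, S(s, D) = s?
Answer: 0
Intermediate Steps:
Y(n, k) = 0 (Y(n, k) = 15 + 5*((-1 + 0)*3) = 15 + 5*(-1*3) = 15 + 5*(-3) = 15 - 15 = 0)
(Y(-5/3, -2)*S(-6, 2))*34 = (0*(-6))*34 = 0*34 = 0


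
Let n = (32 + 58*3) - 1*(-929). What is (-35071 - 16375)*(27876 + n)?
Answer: -1492499906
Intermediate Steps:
n = 1135 (n = (32 + 174) + 929 = 206 + 929 = 1135)
(-35071 - 16375)*(27876 + n) = (-35071 - 16375)*(27876 + 1135) = -51446*29011 = -1492499906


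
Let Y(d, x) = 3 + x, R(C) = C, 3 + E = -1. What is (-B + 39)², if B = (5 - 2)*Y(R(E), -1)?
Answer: 1089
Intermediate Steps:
E = -4 (E = -3 - 1 = -4)
B = 6 (B = (5 - 2)*(3 - 1) = 3*2 = 6)
(-B + 39)² = (-1*6 + 39)² = (-6 + 39)² = 33² = 1089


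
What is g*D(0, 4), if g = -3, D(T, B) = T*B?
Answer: 0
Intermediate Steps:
D(T, B) = B*T
g*D(0, 4) = -12*0 = -3*0 = 0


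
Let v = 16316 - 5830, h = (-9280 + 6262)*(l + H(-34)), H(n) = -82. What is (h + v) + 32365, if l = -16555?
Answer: 50253317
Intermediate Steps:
h = 50210466 (h = (-9280 + 6262)*(-16555 - 82) = -3018*(-16637) = 50210466)
v = 10486
(h + v) + 32365 = (50210466 + 10486) + 32365 = 50220952 + 32365 = 50253317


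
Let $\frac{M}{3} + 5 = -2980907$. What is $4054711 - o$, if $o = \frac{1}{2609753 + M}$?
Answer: $\frac{25678415832914}{6332983} \approx 4.0547 \cdot 10^{6}$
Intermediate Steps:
$M = -8942736$ ($M = -15 + 3 \left(-2980907\right) = -15 - 8942721 = -8942736$)
$o = - \frac{1}{6332983}$ ($o = \frac{1}{2609753 - 8942736} = \frac{1}{-6332983} = - \frac{1}{6332983} \approx -1.579 \cdot 10^{-7}$)
$4054711 - o = 4054711 - - \frac{1}{6332983} = 4054711 + \frac{1}{6332983} = \frac{25678415832914}{6332983}$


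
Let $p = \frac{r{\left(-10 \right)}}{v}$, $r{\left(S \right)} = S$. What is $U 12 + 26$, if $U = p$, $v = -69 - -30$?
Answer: $\frac{378}{13} \approx 29.077$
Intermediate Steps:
$v = -39$ ($v = -69 + 30 = -39$)
$p = \frac{10}{39}$ ($p = - \frac{10}{-39} = \left(-10\right) \left(- \frac{1}{39}\right) = \frac{10}{39} \approx 0.25641$)
$U = \frac{10}{39} \approx 0.25641$
$U 12 + 26 = \frac{10}{39} \cdot 12 + 26 = \frac{40}{13} + 26 = \frac{378}{13}$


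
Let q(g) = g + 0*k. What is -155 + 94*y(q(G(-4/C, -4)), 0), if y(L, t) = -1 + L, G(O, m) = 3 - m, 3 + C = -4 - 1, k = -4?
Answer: 409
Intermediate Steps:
C = -8 (C = -3 + (-4 - 1) = -3 - 5 = -8)
q(g) = g (q(g) = g + 0*(-4) = g + 0 = g)
-155 + 94*y(q(G(-4/C, -4)), 0) = -155 + 94*(-1 + (3 - 1*(-4))) = -155 + 94*(-1 + (3 + 4)) = -155 + 94*(-1 + 7) = -155 + 94*6 = -155 + 564 = 409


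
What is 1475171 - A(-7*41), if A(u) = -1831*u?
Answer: 949674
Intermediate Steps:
1475171 - A(-7*41) = 1475171 - (-1831)*(-7*41) = 1475171 - (-1831)*(-287) = 1475171 - 1*525497 = 1475171 - 525497 = 949674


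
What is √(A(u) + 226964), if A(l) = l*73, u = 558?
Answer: √267698 ≈ 517.40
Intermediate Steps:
A(l) = 73*l
√(A(u) + 226964) = √(73*558 + 226964) = √(40734 + 226964) = √267698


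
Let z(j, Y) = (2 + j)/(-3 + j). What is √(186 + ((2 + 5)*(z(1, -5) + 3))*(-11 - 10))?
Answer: I*√138/2 ≈ 5.8737*I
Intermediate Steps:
z(j, Y) = (2 + j)/(-3 + j)
√(186 + ((2 + 5)*(z(1, -5) + 3))*(-11 - 10)) = √(186 + ((2 + 5)*((2 + 1)/(-3 + 1) + 3))*(-11 - 10)) = √(186 + (7*(3/(-2) + 3))*(-21)) = √(186 + (7*(-½*3 + 3))*(-21)) = √(186 + (7*(-3/2 + 3))*(-21)) = √(186 + (7*(3/2))*(-21)) = √(186 + (21/2)*(-21)) = √(186 - 441/2) = √(-69/2) = I*√138/2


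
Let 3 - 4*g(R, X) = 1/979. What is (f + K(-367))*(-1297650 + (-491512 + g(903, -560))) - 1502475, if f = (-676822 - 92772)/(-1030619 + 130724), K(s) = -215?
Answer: 336221214509611609/880997205 ≈ 3.8164e+8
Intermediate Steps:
g(R, X) = 734/979 (g(R, X) = ¾ - ¼/979 = ¾ - ¼*1/979 = ¾ - 1/3916 = 734/979)
f = 769594/899895 (f = -769594/(-899895) = -769594*(-1/899895) = 769594/899895 ≈ 0.85520)
(f + K(-367))*(-1297650 + (-491512 + g(903, -560))) - 1502475 = (769594/899895 - 215)*(-1297650 + (-491512 + 734/979)) - 1502475 = -192707831*(-1297650 - 481189514/979)/899895 - 1502475 = -192707831/899895*(-1751588864/979) - 1502475 = 337544890785193984/880997205 - 1502475 = 336221214509611609/880997205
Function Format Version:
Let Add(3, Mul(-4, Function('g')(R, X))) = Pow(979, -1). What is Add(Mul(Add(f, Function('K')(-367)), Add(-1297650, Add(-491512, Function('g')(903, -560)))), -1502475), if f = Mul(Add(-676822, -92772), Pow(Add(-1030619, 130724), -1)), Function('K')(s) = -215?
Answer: Rational(336221214509611609, 880997205) ≈ 3.8164e+8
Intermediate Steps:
Function('g')(R, X) = Rational(734, 979) (Function('g')(R, X) = Add(Rational(3, 4), Mul(Rational(-1, 4), Pow(979, -1))) = Add(Rational(3, 4), Mul(Rational(-1, 4), Rational(1, 979))) = Add(Rational(3, 4), Rational(-1, 3916)) = Rational(734, 979))
f = Rational(769594, 899895) (f = Mul(-769594, Pow(-899895, -1)) = Mul(-769594, Rational(-1, 899895)) = Rational(769594, 899895) ≈ 0.85520)
Add(Mul(Add(f, Function('K')(-367)), Add(-1297650, Add(-491512, Function('g')(903, -560)))), -1502475) = Add(Mul(Add(Rational(769594, 899895), -215), Add(-1297650, Add(-491512, Rational(734, 979)))), -1502475) = Add(Mul(Rational(-192707831, 899895), Add(-1297650, Rational(-481189514, 979))), -1502475) = Add(Mul(Rational(-192707831, 899895), Rational(-1751588864, 979)), -1502475) = Add(Rational(337544890785193984, 880997205), -1502475) = Rational(336221214509611609, 880997205)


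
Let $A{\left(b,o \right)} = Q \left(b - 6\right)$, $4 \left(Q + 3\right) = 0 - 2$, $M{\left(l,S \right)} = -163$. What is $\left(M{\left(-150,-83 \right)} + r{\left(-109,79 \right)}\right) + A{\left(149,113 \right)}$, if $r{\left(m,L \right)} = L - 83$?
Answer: $- \frac{1335}{2} \approx -667.5$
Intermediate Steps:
$r{\left(m,L \right)} = -83 + L$
$Q = - \frac{7}{2}$ ($Q = -3 + \frac{0 - 2}{4} = -3 + \frac{1}{4} \left(-2\right) = -3 - \frac{1}{2} = - \frac{7}{2} \approx -3.5$)
$A{\left(b,o \right)} = 21 - \frac{7 b}{2}$ ($A{\left(b,o \right)} = - \frac{7 \left(b - 6\right)}{2} = - \frac{7 \left(-6 + b\right)}{2} = 21 - \frac{7 b}{2}$)
$\left(M{\left(-150,-83 \right)} + r{\left(-109,79 \right)}\right) + A{\left(149,113 \right)} = \left(-163 + \left(-83 + 79\right)\right) + \left(21 - \frac{1043}{2}\right) = \left(-163 - 4\right) + \left(21 - \frac{1043}{2}\right) = -167 - \frac{1001}{2} = - \frac{1335}{2}$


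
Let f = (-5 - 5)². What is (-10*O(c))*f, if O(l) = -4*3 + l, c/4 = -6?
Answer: 36000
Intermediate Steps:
f = 100 (f = (-10)² = 100)
c = -24 (c = 4*(-6) = -24)
O(l) = -12 + l
(-10*O(c))*f = -10*(-12 - 24)*100 = -10*(-36)*100 = 360*100 = 36000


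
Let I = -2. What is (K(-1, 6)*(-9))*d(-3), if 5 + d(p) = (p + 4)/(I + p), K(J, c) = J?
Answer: -234/5 ≈ -46.800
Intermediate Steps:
d(p) = -5 + (4 + p)/(-2 + p) (d(p) = -5 + (p + 4)/(-2 + p) = -5 + (4 + p)/(-2 + p))
(K(-1, 6)*(-9))*d(-3) = (-1*(-9))*(2*(7 - 2*(-3))/(-2 - 3)) = 9*(2*(7 + 6)/(-5)) = 9*(2*(-⅕)*13) = 9*(-26/5) = -234/5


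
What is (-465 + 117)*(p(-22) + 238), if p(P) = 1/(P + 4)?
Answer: -248414/3 ≈ -82805.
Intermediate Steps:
p(P) = 1/(4 + P)
(-465 + 117)*(p(-22) + 238) = (-465 + 117)*(1/(4 - 22) + 238) = -348*(1/(-18) + 238) = -348*(-1/18 + 238) = -348*4283/18 = -248414/3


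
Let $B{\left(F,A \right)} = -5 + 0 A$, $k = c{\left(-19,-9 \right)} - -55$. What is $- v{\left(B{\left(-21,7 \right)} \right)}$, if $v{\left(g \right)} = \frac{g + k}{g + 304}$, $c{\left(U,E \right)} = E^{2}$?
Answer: $- \frac{131}{299} \approx -0.43813$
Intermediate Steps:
$k = 136$ ($k = \left(-9\right)^{2} - -55 = 81 + 55 = 136$)
$B{\left(F,A \right)} = -5$ ($B{\left(F,A \right)} = -5 + 0 = -5$)
$v{\left(g \right)} = \frac{136 + g}{304 + g}$ ($v{\left(g \right)} = \frac{g + 136}{g + 304} = \frac{136 + g}{304 + g}$)
$- v{\left(B{\left(-21,7 \right)} \right)} = - \frac{136 - 5}{304 - 5} = - \frac{131}{299}$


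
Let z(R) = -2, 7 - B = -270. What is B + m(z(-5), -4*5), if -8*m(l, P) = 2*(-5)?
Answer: 1113/4 ≈ 278.25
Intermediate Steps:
B = 277 (B = 7 - 1*(-270) = 7 + 270 = 277)
m(l, P) = 5/4 (m(l, P) = -(-5)/4 = -⅛*(-10) = 5/4)
B + m(z(-5), -4*5) = 277 + 5/4 = 1113/4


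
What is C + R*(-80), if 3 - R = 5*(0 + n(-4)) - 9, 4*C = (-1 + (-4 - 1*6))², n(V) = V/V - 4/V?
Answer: -519/4 ≈ -129.75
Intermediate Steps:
n(V) = 1 - 4/V
C = 121/4 (C = (-1 + (-4 - 1*6))²/4 = (-1 + (-4 - 6))²/4 = (-1 - 10)²/4 = (¼)*(-11)² = (¼)*121 = 121/4 ≈ 30.250)
R = 2 (R = 3 - (5*(0 + (-4 - 4)/(-4)) - 9) = 3 - (5*(0 - ¼*(-8)) - 9) = 3 - (5*(0 + 2) - 9) = 3 - (5*2 - 9) = 3 - (10 - 9) = 3 - 1*1 = 3 - 1 = 2)
C + R*(-80) = 121/4 + 2*(-80) = 121/4 - 160 = -519/4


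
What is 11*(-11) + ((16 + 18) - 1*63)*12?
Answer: -469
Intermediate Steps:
11*(-11) + ((16 + 18) - 1*63)*12 = -121 + (34 - 63)*12 = -121 - 29*12 = -121 - 348 = -469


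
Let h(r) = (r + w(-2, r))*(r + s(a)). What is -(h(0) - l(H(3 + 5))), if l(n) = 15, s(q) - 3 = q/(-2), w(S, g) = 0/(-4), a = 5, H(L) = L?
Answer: 15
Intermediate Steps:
w(S, g) = 0 (w(S, g) = 0*(-¼) = 0)
s(q) = 3 - q/2 (s(q) = 3 + q/(-2) = 3 + q*(-½) = 3 - q/2)
h(r) = r*(½ + r) (h(r) = (r + 0)*(r + (3 - ½*5)) = r*(r + (3 - 5/2)) = r*(r + ½) = r*(½ + r))
-(h(0) - l(H(3 + 5))) = -(0*(½ + 0) - 1*15) = -(0*(½) - 15) = -(0 - 15) = -1*(-15) = 15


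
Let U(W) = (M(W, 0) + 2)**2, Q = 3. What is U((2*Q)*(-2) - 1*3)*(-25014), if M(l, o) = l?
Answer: -4227366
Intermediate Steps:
U(W) = (2 + W)**2 (U(W) = (W + 2)**2 = (2 + W)**2)
U((2*Q)*(-2) - 1*3)*(-25014) = (2 + ((2*3)*(-2) - 1*3))**2*(-25014) = (2 + (6*(-2) - 3))**2*(-25014) = (2 + (-12 - 3))**2*(-25014) = (2 - 15)**2*(-25014) = (-13)**2*(-25014) = 169*(-25014) = -4227366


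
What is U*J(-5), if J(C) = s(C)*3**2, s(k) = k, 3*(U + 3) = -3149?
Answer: 47370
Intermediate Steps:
U = -3158/3 (U = -3 + (1/3)*(-3149) = -3 - 3149/3 = -3158/3 ≈ -1052.7)
J(C) = 9*C (J(C) = C*3**2 = C*9 = 9*C)
U*J(-5) = -9474*(-5) = -3158/3*(-45) = 47370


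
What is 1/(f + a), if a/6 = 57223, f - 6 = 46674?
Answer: 1/390018 ≈ 2.5640e-6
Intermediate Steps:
f = 46680 (f = 6 + 46674 = 46680)
a = 343338 (a = 6*57223 = 343338)
1/(f + a) = 1/(46680 + 343338) = 1/390018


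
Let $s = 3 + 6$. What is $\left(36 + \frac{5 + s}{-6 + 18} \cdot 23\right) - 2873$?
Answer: $- \frac{16861}{6} \approx -2810.2$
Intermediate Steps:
$s = 9$
$\left(36 + \frac{5 + s}{-6 + 18} \cdot 23\right) - 2873 = \left(36 + \frac{5 + 9}{-6 + 18} \cdot 23\right) - 2873 = \left(36 + \frac{14}{12} \cdot 23\right) - 2873 = \left(36 + 14 \cdot \frac{1}{12} \cdot 23\right) - 2873 = \left(36 + \frac{7}{6} \cdot 23\right) - 2873 = \left(36 + \frac{161}{6}\right) - 2873 = \frac{377}{6} - 2873 = - \frac{16861}{6}$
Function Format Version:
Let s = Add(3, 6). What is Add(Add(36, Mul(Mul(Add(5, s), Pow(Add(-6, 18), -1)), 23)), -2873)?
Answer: Rational(-16861, 6) ≈ -2810.2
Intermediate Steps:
s = 9
Add(Add(36, Mul(Mul(Add(5, s), Pow(Add(-6, 18), -1)), 23)), -2873) = Add(Add(36, Mul(Mul(Add(5, 9), Pow(Add(-6, 18), -1)), 23)), -2873) = Add(Add(36, Mul(Mul(14, Pow(12, -1)), 23)), -2873) = Add(Add(36, Mul(Mul(14, Rational(1, 12)), 23)), -2873) = Add(Add(36, Mul(Rational(7, 6), 23)), -2873) = Add(Add(36, Rational(161, 6)), -2873) = Add(Rational(377, 6), -2873) = Rational(-16861, 6)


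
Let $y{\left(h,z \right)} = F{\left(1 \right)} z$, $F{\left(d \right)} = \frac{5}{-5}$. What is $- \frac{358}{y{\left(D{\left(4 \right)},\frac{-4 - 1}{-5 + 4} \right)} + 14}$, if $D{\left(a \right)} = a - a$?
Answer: $- \frac{358}{9} \approx -39.778$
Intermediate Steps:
$F{\left(d \right)} = -1$ ($F{\left(d \right)} = 5 \left(- \frac{1}{5}\right) = -1$)
$D{\left(a \right)} = 0$
$y{\left(h,z \right)} = - z$
$- \frac{358}{y{\left(D{\left(4 \right)},\frac{-4 - 1}{-5 + 4} \right)} + 14} = - \frac{358}{- \frac{-4 - 1}{-5 + 4} + 14} = - \frac{358}{- \frac{-5}{-1} + 14} = - \frac{358}{- \left(-5\right) \left(-1\right) + 14} = - \frac{358}{\left(-1\right) 5 + 14} = - \frac{358}{-5 + 14} = - \frac{358}{9}$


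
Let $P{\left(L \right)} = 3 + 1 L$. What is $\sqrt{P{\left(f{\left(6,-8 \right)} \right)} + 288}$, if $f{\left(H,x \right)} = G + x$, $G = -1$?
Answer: $\sqrt{282} \approx 16.793$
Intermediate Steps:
$f{\left(H,x \right)} = -1 + x$
$P{\left(L \right)} = 3 + L$
$\sqrt{P{\left(f{\left(6,-8 \right)} \right)} + 288} = \sqrt{\left(3 - 9\right) + 288} = \sqrt{-6 + 288} = \sqrt{282}$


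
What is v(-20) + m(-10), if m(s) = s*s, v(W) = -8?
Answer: 92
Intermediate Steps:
m(s) = s²
v(-20) + m(-10) = -8 + (-10)² = -8 + 100 = 92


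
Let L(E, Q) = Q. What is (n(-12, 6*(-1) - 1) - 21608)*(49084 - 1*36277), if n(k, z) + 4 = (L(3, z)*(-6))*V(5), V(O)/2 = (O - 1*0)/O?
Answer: -275709096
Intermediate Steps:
V(O) = 2 (V(O) = 2*((O - 1*0)/O) = 2*((O + 0)/O) = 2*(O/O) = 2*1 = 2)
n(k, z) = -4 - 12*z (n(k, z) = -4 + (z*(-6))*2 = -4 - 6*z*2 = -4 - 12*z)
(n(-12, 6*(-1) - 1) - 21608)*(49084 - 1*36277) = ((-4 - 12*(6*(-1) - 1)) - 21608)*(49084 - 1*36277) = ((-4 - 12*(-6 - 1)) - 21608)*(49084 - 36277) = ((-4 - 12*(-7)) - 21608)*12807 = ((-4 + 84) - 21608)*12807 = (80 - 21608)*12807 = -21528*12807 = -275709096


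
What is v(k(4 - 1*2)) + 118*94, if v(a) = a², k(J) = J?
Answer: 11096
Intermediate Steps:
v(k(4 - 1*2)) + 118*94 = (4 - 1*2)² + 118*94 = (4 - 2)² + 11092 = 2² + 11092 = 4 + 11092 = 11096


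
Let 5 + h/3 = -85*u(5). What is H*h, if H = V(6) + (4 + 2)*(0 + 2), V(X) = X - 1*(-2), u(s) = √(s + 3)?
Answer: -300 - 10200*√2 ≈ -14725.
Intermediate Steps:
u(s) = √(3 + s)
V(X) = 2 + X (V(X) = X + 2 = 2 + X)
h = -15 - 510*√2 (h = -15 + 3*(-85*√(3 + 5)) = -15 + 3*(-170*√2) = -15 - 510*√2 ≈ -736.25)
H = 20 (H = (2 + 6) + (4 + 2)*(0 + 2) = 8 + 6*2 = 8 + 12 = 20)
H*h = 20*(-15 - 510*√2) = -300 - 10200*√2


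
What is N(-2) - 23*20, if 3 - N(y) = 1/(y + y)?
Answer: -1827/4 ≈ -456.75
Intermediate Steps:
N(y) = 3 - 1/(2*y) (N(y) = 3 - 1/(y + y) = 3 - 1/(2*y))
N(-2) - 23*20 = (3 - ½/(-2)) - 23*20 = (3 - ½*(-½)) - 460 = (3 + ¼) - 460 = 13/4 - 460 = -1827/4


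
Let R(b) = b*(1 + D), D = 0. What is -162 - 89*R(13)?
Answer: -1319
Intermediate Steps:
R(b) = b (R(b) = b*(1 + 0) = b*1 = b)
-162 - 89*R(13) = -162 - 89*13 = -162 - 1157 = -1319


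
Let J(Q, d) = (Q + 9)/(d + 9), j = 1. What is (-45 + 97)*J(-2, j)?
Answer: 182/5 ≈ 36.400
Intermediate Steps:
J(Q, d) = (9 + Q)/(9 + d)
(-45 + 97)*J(-2, j) = (-45 + 97)*((9 - 2)/(9 + 1)) = 52*(7/10) = 182/5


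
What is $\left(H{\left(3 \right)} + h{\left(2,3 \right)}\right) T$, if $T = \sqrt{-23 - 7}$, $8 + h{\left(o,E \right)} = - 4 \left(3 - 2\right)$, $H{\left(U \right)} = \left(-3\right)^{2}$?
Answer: $- 3 i \sqrt{30} \approx - 16.432 i$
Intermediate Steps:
$H{\left(U \right)} = 9$
$h{\left(o,E \right)} = -12$ ($h{\left(o,E \right)} = -8 - 4 \left(3 - 2\right) = -8 - 4 = -12$)
$T = i \sqrt{30}$ ($T = \sqrt{-30} = i \sqrt{30} \approx 5.4772 i$)
$\left(H{\left(3 \right)} + h{\left(2,3 \right)}\right) T = \left(9 - 12\right) i \sqrt{30} = - 3 i \sqrt{30}$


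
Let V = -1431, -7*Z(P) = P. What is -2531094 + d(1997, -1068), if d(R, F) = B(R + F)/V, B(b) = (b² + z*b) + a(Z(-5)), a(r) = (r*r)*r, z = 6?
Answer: -414214132124/163611 ≈ -2.5317e+6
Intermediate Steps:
Z(P) = -P/7
a(r) = r³ (a(r) = r²*r = r³)
B(b) = 125/343 + b² + 6*b (B(b) = (b² + 6*b) + (-⅐*(-5))³ = (b² + 6*b) + (5/7)³ = (b² + 6*b) + 125/343 = 125/343 + b² + 6*b)
d(R, F) = -125/490833 - 2*F/477 - 2*R/477 - (F + R)²/1431 (d(R, F) = (125/343 + (R + F)² + 6*(R + F))/(-1431) = (125/343 + (F + R)² + 6*(F + R))*(-1/1431) = (125/343 + (F + R)² + (6*F + 6*R))*(-1/1431) = (125/343 + (F + R)² + 6*F + 6*R)*(-1/1431) = -125/490833 - 2*F/477 - 2*R/477 - (F + R)²/1431)
-2531094 + d(1997, -1068) = -2531094 + (-125/490833 - 2/477*(-1068) - 2/477*1997 - (-1068 + 1997)²/1431) = -2531094 + (-125/490833 + 712/159 - 3994/477 - 1/1431*929²) = -2531094 + (-125/490833 + 712/159 - 3994/477 - 1/1431*863041) = -2531094 + (-125/490833 + 712/159 - 3994/477 - 863041/1431) = -2531094 - 99311690/163611 = -414214132124/163611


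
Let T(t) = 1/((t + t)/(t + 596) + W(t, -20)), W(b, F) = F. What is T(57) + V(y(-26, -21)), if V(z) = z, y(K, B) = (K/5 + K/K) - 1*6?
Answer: -663511/64730 ≈ -10.250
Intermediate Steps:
y(K, B) = -5 + K/5 (y(K, B) = (K*(⅕) + 1) - 6 = (K/5 + 1) - 6 = (1 + K/5) - 6 = -5 + K/5)
T(t) = 1/(-20 + 2*t/(596 + t)) (T(t) = 1/((t + t)/(t + 596) - 20) = 1/((2*t)/(596 + t) - 20) = 1/(2*t/(596 + t) - 20) = 1/(-20 + 2*t/(596 + t)))
T(57) + V(y(-26, -21)) = (596 + 57)/(2*(-5960 - 9*57)) + (-5 + (⅕)*(-26)) = (½)*653/(-5960 - 513) + (-5 - 26/5) = (½)*653/(-6473) - 51/5 = (½)*(-1/6473)*653 - 51/5 = -653/12946 - 51/5 = -663511/64730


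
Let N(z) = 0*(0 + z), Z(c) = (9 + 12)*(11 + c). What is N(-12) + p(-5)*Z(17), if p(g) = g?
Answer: -2940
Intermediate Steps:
Z(c) = 231 + 21*c (Z(c) = 21*(11 + c) = 231 + 21*c)
N(z) = 0 (N(z) = 0*z = 0)
N(-12) + p(-5)*Z(17) = 0 - 5*(231 + 21*17) = 0 - 5*(231 + 357) = 0 - 5*588 = 0 - 2940 = -2940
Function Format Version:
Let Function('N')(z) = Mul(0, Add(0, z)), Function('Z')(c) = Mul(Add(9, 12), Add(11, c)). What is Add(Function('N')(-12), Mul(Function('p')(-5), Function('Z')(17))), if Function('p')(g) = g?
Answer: -2940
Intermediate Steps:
Function('Z')(c) = Add(231, Mul(21, c)) (Function('Z')(c) = Mul(21, Add(11, c)) = Add(231, Mul(21, c)))
Function('N')(z) = 0 (Function('N')(z) = Mul(0, z) = 0)
Add(Function('N')(-12), Mul(Function('p')(-5), Function('Z')(17))) = Add(0, Mul(-5, Add(231, Mul(21, 17)))) = Add(0, Mul(-5, Add(231, 357))) = Add(0, Mul(-5, 588)) = Add(0, -2940) = -2940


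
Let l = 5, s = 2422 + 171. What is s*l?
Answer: 12965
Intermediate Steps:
s = 2593
s*l = 2593*5 = 12965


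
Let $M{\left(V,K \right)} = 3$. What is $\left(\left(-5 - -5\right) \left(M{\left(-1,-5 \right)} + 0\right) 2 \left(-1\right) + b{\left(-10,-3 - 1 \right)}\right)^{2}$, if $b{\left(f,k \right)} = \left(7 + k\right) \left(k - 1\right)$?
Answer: $225$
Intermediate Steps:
$b{\left(f,k \right)} = \left(-1 + k\right) \left(7 + k\right)$ ($b{\left(f,k \right)} = \left(7 + k\right) \left(-1 + k\right) = \left(-1 + k\right) \left(7 + k\right)$)
$\left(\left(-5 - -5\right) \left(M{\left(-1,-5 \right)} + 0\right) 2 \left(-1\right) + b{\left(-10,-3 - 1 \right)}\right)^{2} = \left(\left(-5 - -5\right) \left(3 + 0\right) 2 \left(-1\right) + \left(-7 + \left(-3 - 1\right)^{2} + 6 \left(-3 - 1\right)\right)\right)^{2} = \left(\left(-5 + 5\right) 3 \cdot 2 \left(-1\right) + \left(-7 + \left(-4\right)^{2} + 6 \left(-4\right)\right)\right)^{2} = \left(0 \cdot 3 \cdot 2 \left(-1\right) - 15\right)^{2} = \left(0 \cdot 2 \left(-1\right) - 15\right)^{2} = \left(0 \left(-1\right) - 15\right)^{2} = \left(0 - 15\right)^{2} = \left(-15\right)^{2} = 225$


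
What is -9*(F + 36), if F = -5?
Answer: -279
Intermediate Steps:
-9*(F + 36) = -9*(-5 + 36) = -9*31 = -279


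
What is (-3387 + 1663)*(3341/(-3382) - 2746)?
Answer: 8008249806/1691 ≈ 4.7358e+6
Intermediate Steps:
(-3387 + 1663)*(3341/(-3382) - 2746) = -1724*(3341*(-1/3382) - 2746) = -1724*(-3341/3382 - 2746) = -1724*(-9290313/3382) = 8008249806/1691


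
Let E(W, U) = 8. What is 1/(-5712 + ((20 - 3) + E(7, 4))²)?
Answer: -1/5087 ≈ -0.00019658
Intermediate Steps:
1/(-5712 + ((20 - 3) + E(7, 4))²) = 1/(-5712 + ((20 - 3) + 8)²) = 1/(-5712 + (17 + 8)²) = 1/(-5712 + 25²) = 1/(-5712 + 625) = 1/(-5087) = -1/5087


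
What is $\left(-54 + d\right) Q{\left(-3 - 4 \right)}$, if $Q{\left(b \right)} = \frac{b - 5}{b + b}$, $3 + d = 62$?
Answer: $\frac{30}{7} \approx 4.2857$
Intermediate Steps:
$d = 59$ ($d = -3 + 62 = 59$)
$Q{\left(b \right)} = \frac{-5 + b}{2 b}$
$\left(-54 + d\right) Q{\left(-3 - 4 \right)} = \left(-54 + 59\right) \frac{-5 - 7}{2 \left(-3 - 4\right)} = 5 \frac{-5 - 7}{2 \left(-3 - 4\right)} = 5 \frac{-5 - 7}{2 \left(-7\right)} = 5 \cdot \frac{1}{2} \left(- \frac{1}{7}\right) \left(-12\right) = 5 \cdot \frac{6}{7} = \frac{30}{7}$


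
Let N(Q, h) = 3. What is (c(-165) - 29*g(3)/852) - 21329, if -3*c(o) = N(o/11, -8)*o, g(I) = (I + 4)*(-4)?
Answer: -4507729/213 ≈ -21163.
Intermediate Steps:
g(I) = -16 - 4*I (g(I) = (4 + I)*(-4) = -16 - 4*I)
c(o) = -o
(c(-165) - 29*g(3)/852) - 21329 = (-1*(-165) - 29*(-16 - 4*3)/852) - 21329 = (165 - 29*(-16 - 12)/852) - 21329 = (165 - (-812)/852) - 21329 = (165 - 29*(-7/213)) - 21329 = (165 + 203/213) - 21329 = 35348/213 - 21329 = -4507729/213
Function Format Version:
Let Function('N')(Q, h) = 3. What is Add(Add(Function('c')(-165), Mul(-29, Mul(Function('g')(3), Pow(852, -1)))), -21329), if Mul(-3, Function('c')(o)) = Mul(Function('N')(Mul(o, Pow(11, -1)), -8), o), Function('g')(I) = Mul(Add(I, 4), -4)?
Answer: Rational(-4507729, 213) ≈ -21163.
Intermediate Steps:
Function('g')(I) = Add(-16, Mul(-4, I)) (Function('g')(I) = Mul(Add(4, I), -4) = Add(-16, Mul(-4, I)))
Function('c')(o) = Mul(-1, o) (Function('c')(o) = Mul(Rational(-1, 3), Mul(3, o)) = Mul(-1, o))
Add(Add(Function('c')(-165), Mul(-29, Mul(Function('g')(3), Pow(852, -1)))), -21329) = Add(Add(Mul(-1, -165), Mul(-29, Mul(Add(-16, Mul(-4, 3)), Pow(852, -1)))), -21329) = Add(Add(165, Mul(-29, Mul(Add(-16, -12), Rational(1, 852)))), -21329) = Add(Add(165, Mul(-29, Mul(-28, Rational(1, 852)))), -21329) = Add(Add(165, Mul(-29, Rational(-7, 213))), -21329) = Add(Add(165, Rational(203, 213)), -21329) = Add(Rational(35348, 213), -21329) = Rational(-4507729, 213)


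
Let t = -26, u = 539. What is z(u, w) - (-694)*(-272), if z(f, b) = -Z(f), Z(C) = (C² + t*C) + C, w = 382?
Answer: -465814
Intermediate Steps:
Z(C) = C² - 25*C (Z(C) = (C² - 26*C) + C = C² - 25*C)
z(f, b) = -f*(-25 + f)
z(u, w) - (-694)*(-272) = 539*(25 - 1*539) - (-694)*(-272) = 539*(25 - 539) - 1*188768 = 539*(-514) - 188768 = -277046 - 188768 = -465814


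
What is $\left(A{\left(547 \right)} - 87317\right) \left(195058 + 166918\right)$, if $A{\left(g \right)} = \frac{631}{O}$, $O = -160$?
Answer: $- \frac{632161718697}{20} \approx -3.1608 \cdot 10^{10}$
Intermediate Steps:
$A{\left(g \right)} = - \frac{631}{160}$ ($A{\left(g \right)} = \frac{631}{-160} = 631 \left(- \frac{1}{160}\right) = - \frac{631}{160}$)
$\left(A{\left(547 \right)} - 87317\right) \left(195058 + 166918\right) = \left(- \frac{631}{160} - 87317\right) \left(195058 + 166918\right) = \left(- \frac{13971351}{160}\right) 361976 = - \frac{632161718697}{20}$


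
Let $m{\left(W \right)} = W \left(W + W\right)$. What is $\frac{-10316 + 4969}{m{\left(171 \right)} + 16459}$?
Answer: $- \frac{5347}{74941} \approx -0.07135$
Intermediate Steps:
$m{\left(W \right)} = 2 W^{2}$ ($m{\left(W \right)} = W 2 W = 2 W^{2}$)
$\frac{-10316 + 4969}{m{\left(171 \right)} + 16459} = \frac{-10316 + 4969}{2 \cdot 171^{2} + 16459} = - \frac{5347}{2 \cdot 29241 + 16459} = - \frac{5347}{58482 + 16459} = - \frac{5347}{74941}$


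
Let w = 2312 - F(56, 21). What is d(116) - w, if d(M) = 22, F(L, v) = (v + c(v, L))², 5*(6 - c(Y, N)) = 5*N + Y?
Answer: -29694/25 ≈ -1187.8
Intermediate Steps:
c(Y, N) = 6 - N - Y/5 (c(Y, N) = 6 - (5*N + Y)/5 = 6 - (Y + 5*N)/5 = 6 + (-N - Y/5) = 6 - N - Y/5)
F(L, v) = (6 - L + 4*v/5)² (F(L, v) = (v + (6 - L - v/5))² = (6 - L + 4*v/5)²)
w = 30244/25 (w = 2312 - (30 - 5*56 + 4*21)²/25 = 2312 - (30 - 280 + 84)²/25 = 2312 - (-166)²/25 = 2312 - 27556/25 = 30244/25 ≈ 1209.8)
d(116) - w = 22 - 1*30244/25 = 22 - 30244/25 = -29694/25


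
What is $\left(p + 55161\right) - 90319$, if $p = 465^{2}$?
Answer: $181067$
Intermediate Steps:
$p = 216225$
$\left(p + 55161\right) - 90319 = \left(216225 + 55161\right) - 90319 = 271386 - 90319 = 181067$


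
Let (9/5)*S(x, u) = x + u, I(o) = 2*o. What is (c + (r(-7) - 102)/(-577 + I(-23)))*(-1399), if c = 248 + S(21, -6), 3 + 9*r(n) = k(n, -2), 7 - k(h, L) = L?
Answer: -223556003/623 ≈ -3.5884e+5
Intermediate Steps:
k(h, L) = 7 - L
r(n) = 2/3 (r(n) = -1/3 + (7 - 1*(-2))/9 = -1/3 + (7 + 2)/9 = -1/3 + (1/9)*9 = -1/3 + 1 = 2/3)
S(x, u) = 5*u/9 + 5*x/9 (S(x, u) = 5*(x + u)/9 = 5*(u + x)/9 = 5*u/9 + 5*x/9)
c = 769/3 (c = 248 + ((5/9)*(-6) + (5/9)*21) = 248 + (-10/3 + 35/3) = 248 + 25/3 = 769/3 ≈ 256.33)
(c + (r(-7) - 102)/(-577 + I(-23)))*(-1399) = (769/3 + (2/3 - 102)/(-577 + 2*(-23)))*(-1399) = (769/3 - 304/(3*(-577 - 46)))*(-1399) = (769/3 - 304/3/(-623))*(-1399) = (769/3 - 304/3*(-1/623))*(-1399) = (769/3 + 304/1869)*(-1399) = (159797/623)*(-1399) = -223556003/623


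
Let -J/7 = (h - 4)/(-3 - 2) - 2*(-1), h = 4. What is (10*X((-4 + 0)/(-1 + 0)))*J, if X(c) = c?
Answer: -560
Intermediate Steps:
J = -14 (J = -7*((4 - 4)/(-3 - 2) - 2*(-1)) = -7*(0/(-5) + 2) = -7*(0*(-⅕) + 2) = -7*(0 + 2) = -7*2 = -14)
(10*X((-4 + 0)/(-1 + 0)))*J = (10*((-4 + 0)/(-1 + 0)))*(-14) = (10*(-4/(-1)))*(-14) = (10*(-4*(-1)))*(-14) = (10*4)*(-14) = 40*(-14) = -560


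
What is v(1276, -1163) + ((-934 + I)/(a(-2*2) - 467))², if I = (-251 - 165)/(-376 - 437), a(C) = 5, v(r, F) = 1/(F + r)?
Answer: 332783367194/81336862233 ≈ 4.0914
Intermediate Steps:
I = 416/813 (I = -416/(-813) = -416*(-1/813) = 416/813 ≈ 0.51169)
v(1276, -1163) + ((-934 + I)/(a(-2*2) - 467))² = 1/(-1163 + 1276) + ((-934 + 416/813)/(5 - 467))² = 1/113 + (-758926/813/(-462))² = 1/113 + (-758926/813*(-1/462))² = 1/113 + (54209/26829)² = 1/113 + 2938615681/719795241 = 332783367194/81336862233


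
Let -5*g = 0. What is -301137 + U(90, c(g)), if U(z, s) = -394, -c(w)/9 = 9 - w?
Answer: -301531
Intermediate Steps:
g = 0 (g = -1/5*0 = 0)
c(w) = -81 + 9*w (c(w) = -9*(9 - w) = -81 + 9*w)
-301137 + U(90, c(g)) = -301137 - 394 = -301531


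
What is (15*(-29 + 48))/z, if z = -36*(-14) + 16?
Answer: 57/104 ≈ 0.54808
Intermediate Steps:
z = 520 (z = 504 + 16 = 520)
(15*(-29 + 48))/z = (15*(-29 + 48))/520 = (15*19)*(1/520) = 285*(1/520) = 57/104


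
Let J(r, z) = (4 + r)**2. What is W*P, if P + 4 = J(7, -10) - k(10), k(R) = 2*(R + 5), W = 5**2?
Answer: 2175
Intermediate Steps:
W = 25
k(R) = 10 + 2*R (k(R) = 2*(5 + R) = 10 + 2*R)
P = 87 (P = -4 + ((4 + 7)**2 - (10 + 2*10)) = -4 + (11**2 - (10 + 20)) = -4 + (121 - 1*30) = -4 + (121 - 30) = -4 + 91 = 87)
W*P = 25*87 = 2175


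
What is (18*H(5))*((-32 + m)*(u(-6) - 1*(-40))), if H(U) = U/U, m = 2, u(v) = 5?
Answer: -24300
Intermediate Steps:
H(U) = 1
(18*H(5))*((-32 + m)*(u(-6) - 1*(-40))) = (18*1)*((-32 + 2)*(5 - 1*(-40))) = 18*(-30*(5 + 40)) = 18*(-30*45) = 18*(-1350) = -24300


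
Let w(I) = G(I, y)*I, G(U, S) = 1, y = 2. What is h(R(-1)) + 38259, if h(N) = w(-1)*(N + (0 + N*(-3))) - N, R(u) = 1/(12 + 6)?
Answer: 688663/18 ≈ 38259.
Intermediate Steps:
w(I) = I (w(I) = 1*I = I)
R(u) = 1/18
h(N) = N (h(N) = -(N + (0 + N*(-3))) - N = -(N + (0 - 3*N)) - N = -(N - 3*N) - N = -(-2)*N - N = 2*N - N = N)
h(R(-1)) + 38259 = 1/18 + 38259 = 688663/18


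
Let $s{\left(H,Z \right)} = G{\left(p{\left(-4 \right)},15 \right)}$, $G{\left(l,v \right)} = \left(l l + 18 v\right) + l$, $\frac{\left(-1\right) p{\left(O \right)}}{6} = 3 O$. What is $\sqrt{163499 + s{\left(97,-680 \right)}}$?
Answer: $5 \sqrt{6761} \approx 411.13$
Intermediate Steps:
$p{\left(O \right)} = - 18 O$ ($p{\left(O \right)} = - 6 \cdot 3 O = - 18 O$)
$G{\left(l,v \right)} = l + l^{2} + 18 v$ ($G{\left(l,v \right)} = \left(l^{2} + 18 v\right) + l = l + l^{2} + 18 v$)
$s{\left(H,Z \right)} = 5526$ ($s{\left(H,Z \right)} = \left(-18\right) \left(-4\right) + \left(\left(-18\right) \left(-4\right)\right)^{2} + 18 \cdot 15 = 72 + 72^{2} + 270 = 72 + 5184 + 270 = 5526$)
$\sqrt{163499 + s{\left(97,-680 \right)}} = \sqrt{163499 + 5526} = \sqrt{169025} = 5 \sqrt{6761}$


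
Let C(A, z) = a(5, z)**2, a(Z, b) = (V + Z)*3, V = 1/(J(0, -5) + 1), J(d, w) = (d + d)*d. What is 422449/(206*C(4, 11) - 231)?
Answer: 422449/66513 ≈ 6.3514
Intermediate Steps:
J(d, w) = 2*d**2 (J(d, w) = (2*d)*d = 2*d**2)
V = 1 (V = 1/(2*0**2 + 1) = 1/(2*0 + 1) = 1/(0 + 1) = 1/1 = 1)
a(Z, b) = 3 + 3*Z (a(Z, b) = (1 + Z)*3 = 3 + 3*Z)
C(A, z) = 324 (C(A, z) = (3 + 3*5)**2 = (3 + 15)**2 = 18**2 = 324)
422449/(206*C(4, 11) - 231) = 422449/(206*324 - 231) = 422449/(66744 - 231) = 422449/66513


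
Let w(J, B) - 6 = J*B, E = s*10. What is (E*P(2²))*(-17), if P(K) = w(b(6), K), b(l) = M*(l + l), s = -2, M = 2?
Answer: 34680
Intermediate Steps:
E = -20 (E = -2*10 = -20)
b(l) = 4*l (b(l) = 2*(l + l) = 2*(2*l) = 4*l)
w(J, B) = 6 + B*J (w(J, B) = 6 + J*B = 6 + B*J)
P(K) = 6 + 24*K (P(K) = 6 + K*(4*6) = 6 + K*24 = 6 + 24*K)
(E*P(2²))*(-17) = -20*(6 + 24*2²)*(-17) = -20*(6 + 24*4)*(-17) = -20*(6 + 96)*(-17) = -20*102*(-17) = -2040*(-17) = 34680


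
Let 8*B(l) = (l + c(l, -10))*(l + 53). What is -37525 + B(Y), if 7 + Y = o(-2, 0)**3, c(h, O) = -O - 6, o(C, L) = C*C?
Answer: -146745/4 ≈ -36686.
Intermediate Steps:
o(C, L) = C**2
c(h, O) = -6 - O
Y = 57 (Y = -7 + ((-2)**2)**3 = -7 + 4**3 = -7 + 64 = 57)
B(l) = (4 + l)*(53 + l)/8 (B(l) = ((l + (-6 - 1*(-10)))*(l + 53))/8 = ((l + (-6 + 10))*(53 + l))/8 = ((l + 4)*(53 + l))/8 = ((4 + l)*(53 + l))/8 = (4 + l)*(53 + l)/8)
-37525 + B(Y) = -37525 + (53/2 + (1/8)*57**2 + (57/8)*57) = -37525 + (53/2 + (1/8)*3249 + 3249/8) = -37525 + (53/2 + 3249/8 + 3249/8) = -37525 + 3355/4 = -146745/4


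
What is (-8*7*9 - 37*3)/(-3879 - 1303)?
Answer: 615/5182 ≈ 0.11868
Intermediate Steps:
(-8*7*9 - 37*3)/(-3879 - 1303) = (-56*9 - 111)/(-5182) = (-504 - 111)*(-1/5182) = -615*(-1/5182) = 615/5182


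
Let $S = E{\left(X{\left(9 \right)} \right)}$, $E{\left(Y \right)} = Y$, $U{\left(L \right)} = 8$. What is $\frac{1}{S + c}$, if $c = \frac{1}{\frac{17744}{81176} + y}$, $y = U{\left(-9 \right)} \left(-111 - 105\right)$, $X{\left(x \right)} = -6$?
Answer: $- \frac{17531798}{105200935} \approx -0.16665$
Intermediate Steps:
$y = -1728$ ($y = 8 \left(-111 - 105\right) = 8 \left(-216\right) = -1728$)
$S = -6$
$c = - \frac{10147}{17531798}$ ($c = \frac{1}{\frac{17744}{81176} - 1728} = \frac{1}{17744 \cdot \frac{1}{81176} - 1728} = \frac{1}{\frac{2218}{10147} - 1728} = \frac{1}{- \frac{17531798}{10147}} = - \frac{10147}{17531798} \approx -0.00057878$)
$\frac{1}{S + c} = \frac{1}{-6 - \frac{10147}{17531798}} = \frac{1}{- \frac{105200935}{17531798}} = - \frac{17531798}{105200935}$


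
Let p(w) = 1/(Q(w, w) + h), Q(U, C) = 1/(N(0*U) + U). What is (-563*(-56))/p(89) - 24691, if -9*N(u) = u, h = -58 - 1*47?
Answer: -296795131/89 ≈ -3.3348e+6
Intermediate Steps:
h = -105 (h = -58 - 47 = -105)
N(u) = -u/9
Q(U, C) = 1/U (Q(U, C) = 1/(-0*U + U) = 1/(-1/9*0 + U) = 1/(0 + U) = 1/U)
p(w) = 1/(-105 + 1/w) (p(w) = 1/(1/w - 105) = 1/(-105 + 1/w))
(-563*(-56))/p(89) - 24691 = (-563*(-56))/((-1*89/(-1 + 105*89))) - 24691 = 31528/((-1*89/(-1 + 9345))) - 24691 = 31528/((-1*89/9344)) - 24691 = 31528/((-1*89*1/9344)) - 24691 = 31528/(-89/9344) - 24691 = 31528*(-9344/89) - 24691 = -294597632/89 - 24691 = -296795131/89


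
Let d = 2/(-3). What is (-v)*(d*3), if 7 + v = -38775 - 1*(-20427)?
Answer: -36710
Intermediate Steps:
v = -18355 (v = -7 + (-38775 - 1*(-20427)) = -7 + (-38775 + 20427) = -7 - 18348 = -18355)
d = -⅔ (d = 2*(-⅓) = -⅔ ≈ -0.66667)
(-v)*(d*3) = (-1*(-18355))*(-⅔*3) = 18355*(-2) = -36710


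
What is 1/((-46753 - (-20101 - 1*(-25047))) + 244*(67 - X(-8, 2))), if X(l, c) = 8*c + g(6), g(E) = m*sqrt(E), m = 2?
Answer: -13085/513175387 + 488*sqrt(6)/1539526161 ≈ -2.4722e-5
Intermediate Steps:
g(E) = 2*sqrt(E)
X(l, c) = 2*sqrt(6) + 8*c (X(l, c) = 8*c + 2*sqrt(6) = 2*sqrt(6) + 8*c)
1/((-46753 - (-20101 - 1*(-25047))) + 244*(67 - X(-8, 2))) = 1/((-46753 - (-20101 - 1*(-25047))) + 244*(67 - (2*sqrt(6) + 8*2))) = 1/((-46753 - (-20101 + 25047)) + 244*(67 - (2*sqrt(6) + 16))) = 1/((-46753 - 1*4946) + 244*(67 - (16 + 2*sqrt(6)))) = 1/((-46753 - 4946) + 244*(67 + (-16 - 2*sqrt(6)))) = 1/(-51699 + 244*(51 - 2*sqrt(6))) = 1/(-51699 + (12444 - 488*sqrt(6))) = 1/(-39255 - 488*sqrt(6))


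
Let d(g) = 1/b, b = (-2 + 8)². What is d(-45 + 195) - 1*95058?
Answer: -3422087/36 ≈ -95058.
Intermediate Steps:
b = 36 (b = 6² = 36)
d(g) = 1/36
d(-45 + 195) - 1*95058 = 1/36 - 1*95058 = 1/36 - 95058 = -3422087/36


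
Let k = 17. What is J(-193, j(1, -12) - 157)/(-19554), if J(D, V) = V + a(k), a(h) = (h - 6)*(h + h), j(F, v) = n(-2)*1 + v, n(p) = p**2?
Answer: -209/19554 ≈ -0.010688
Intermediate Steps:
j(F, v) = 4 + v (j(F, v) = (-2)**2*1 + v = 4*1 + v = 4 + v)
a(h) = 2*h*(-6 + h) (a(h) = (-6 + h)*(2*h) = 2*h*(-6 + h))
J(D, V) = 374 + V (J(D, V) = V + 2*17*(-6 + 17) = V + 2*17*11 = V + 374 = 374 + V)
J(-193, j(1, -12) - 157)/(-19554) = (374 + ((4 - 12) - 157))/(-19554) = (374 + (-8 - 157))*(-1/19554) = (374 - 165)*(-1/19554) = 209*(-1/19554) = -209/19554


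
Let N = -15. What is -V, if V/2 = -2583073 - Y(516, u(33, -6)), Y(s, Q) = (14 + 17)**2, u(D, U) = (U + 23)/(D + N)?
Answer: 5168068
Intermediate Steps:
u(D, U) = (23 + U)/(-15 + D) (u(D, U) = (U + 23)/(D - 15) = (23 + U)/(-15 + D))
Y(s, Q) = 961 (Y(s, Q) = 31**2 = 961)
V = -5168068 (V = 2*(-2583073 - 1*961) = 2*(-2583073 - 961) = 2*(-2584034) = -5168068)
-V = -1*(-5168068) = 5168068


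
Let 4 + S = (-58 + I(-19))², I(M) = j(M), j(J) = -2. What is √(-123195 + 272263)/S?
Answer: √37267/1798 ≈ 0.10737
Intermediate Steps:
I(M) = -2
S = 3596 (S = -4 + (-58 - 2)² = -4 + (-60)² = -4 + 3600 = 3596)
√(-123195 + 272263)/S = √(-123195 + 272263)/3596 = √149068*(1/3596) = (2*√37267)*(1/3596) = √37267/1798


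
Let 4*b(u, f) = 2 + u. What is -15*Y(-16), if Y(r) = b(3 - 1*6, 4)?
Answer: 15/4 ≈ 3.7500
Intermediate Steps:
b(u, f) = ½ + u/4 (b(u, f) = (2 + u)/4 = ½ + u/4)
Y(r) = -¼ (Y(r) = ½ + (3 - 1*6)/4 = ½ + (3 - 6)/4 = ½ + (¼)*(-3) = ½ - ¾ = -¼)
-15*Y(-16) = -15*(-¼) = 15/4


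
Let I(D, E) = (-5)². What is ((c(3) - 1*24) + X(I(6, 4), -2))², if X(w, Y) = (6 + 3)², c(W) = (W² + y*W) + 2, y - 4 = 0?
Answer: 6400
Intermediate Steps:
y = 4 (y = 4 + 0 = 4)
c(W) = 2 + W² + 4*W (c(W) = (W² + 4*W) + 2 = 2 + W² + 4*W)
I(D, E) = 25
X(w, Y) = 81 (X(w, Y) = 9² = 81)
((c(3) - 1*24) + X(I(6, 4), -2))² = (((2 + 3² + 4*3) - 1*24) + 81)² = (((2 + 9 + 12) - 24) + 81)² = ((23 - 24) + 81)² = (-1 + 81)² = 80² = 6400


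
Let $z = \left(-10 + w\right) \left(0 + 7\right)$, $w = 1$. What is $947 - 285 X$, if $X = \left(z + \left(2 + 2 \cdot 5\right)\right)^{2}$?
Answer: $-740338$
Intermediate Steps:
$z = -63$ ($z = \left(-10 + 1\right) \left(0 + 7\right) = \left(-9\right) 7 = -63$)
$X = 2601$ ($X = \left(-63 + \left(2 + 2 \cdot 5\right)\right)^{2} = \left(-63 + \left(2 + 10\right)\right)^{2} = \left(-63 + 12\right)^{2} = \left(-51\right)^{2} = 2601$)
$947 - 285 X = 947 - 741285 = -740338$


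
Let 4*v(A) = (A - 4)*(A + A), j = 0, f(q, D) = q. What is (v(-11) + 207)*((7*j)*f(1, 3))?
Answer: 0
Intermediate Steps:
v(A) = A*(-4 + A)/2 (v(A) = ((A - 4)*(A + A))/4 = ((-4 + A)*(2*A))/4 = (2*A*(-4 + A))/4 = A*(-4 + A)/2)
(v(-11) + 207)*((7*j)*f(1, 3)) = ((1/2)*(-11)*(-4 - 11) + 207)*((7*0)*1) = ((1/2)*(-11)*(-15) + 207)*(0*1) = (165/2 + 207)*0 = (579/2)*0 = 0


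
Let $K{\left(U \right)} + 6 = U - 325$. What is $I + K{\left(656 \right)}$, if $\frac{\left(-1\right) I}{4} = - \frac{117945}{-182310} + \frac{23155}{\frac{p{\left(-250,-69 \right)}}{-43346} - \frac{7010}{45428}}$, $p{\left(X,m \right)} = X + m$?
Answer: $\frac{138611342994749949}{219808073807} \approx 6.306 \cdot 10^{5}$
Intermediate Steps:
$K{\left(U \right)} = -331 + U$ ($K{\left(U \right)} = -6 + \left(U - 325\right) = -6 + \left(-325 + U\right) = -331 + U$)
$I = \frac{138539905370762674}{219808073807}$ ($I = - 4 \left(- \frac{117945}{-182310} + \frac{23155}{\frac{-250 - 69}{-43346} - \frac{7010}{45428}}\right) = - 4 \left(\left(-117945\right) \left(- \frac{1}{182310}\right) + \frac{23155}{\left(-319\right) \left(- \frac{1}{43346}\right) - \frac{3505}{22714}}\right) = - 4 \left(\frac{7863}{12154} + \frac{23155}{\frac{319}{43346} - \frac{3505}{22714}}\right) = - 4 \left(\frac{7863}{12154} + \frac{23155}{- \frac{36170491}{246140261}}\right) = - 4 \left(\frac{7863}{12154} + 23155 \left(- \frac{246140261}{36170491}\right)\right) = - 4 \left(\frac{7863}{12154} - \frac{5699377743455}{36170491}\right) = \left(-4\right) \left(- \frac{69269952685381337}{439616147614}\right) = \frac{138539905370762674}{219808073807} \approx 6.3028 \cdot 10^{5}$)
$I + K{\left(656 \right)} = \frac{138539905370762674}{219808073807} + \left(-331 + 656\right) = \frac{138539905370762674}{219808073807} + 325 = \frac{138611342994749949}{219808073807}$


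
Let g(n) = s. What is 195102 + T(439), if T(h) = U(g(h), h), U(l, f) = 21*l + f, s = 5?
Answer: 195646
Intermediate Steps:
g(n) = 5
U(l, f) = f + 21*l
T(h) = 105 + h (T(h) = h + 21*5 = h + 105 = 105 + h)
195102 + T(439) = 195102 + (105 + 439) = 195102 + 544 = 195646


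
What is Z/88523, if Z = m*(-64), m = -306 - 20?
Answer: 20864/88523 ≈ 0.23569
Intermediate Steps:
m = -326
Z = 20864 (Z = -326*(-64) = 20864)
Z/88523 = 20864/88523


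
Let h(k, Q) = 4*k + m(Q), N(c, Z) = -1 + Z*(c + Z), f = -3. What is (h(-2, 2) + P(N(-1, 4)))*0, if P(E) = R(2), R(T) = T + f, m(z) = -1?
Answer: 0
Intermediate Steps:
N(c, Z) = -1 + Z*(Z + c)
R(T) = -3 + T (R(T) = T - 3 = -3 + T)
P(E) = -1 (P(E) = -3 + 2 = -1)
h(k, Q) = -1 + 4*k (h(k, Q) = 4*k - 1 = -1 + 4*k)
(h(-2, 2) + P(N(-1, 4)))*0 = ((-1 + 4*(-2)) - 1)*0 = ((-1 - 8) - 1)*0 = (-9 - 1)*0 = -10*0 = 0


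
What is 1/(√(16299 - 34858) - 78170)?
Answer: -78170/6110567459 - I*√18559/6110567459 ≈ -1.2793e-5 - 2.2294e-8*I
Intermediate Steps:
1/(√(16299 - 34858) - 78170) = 1/(√(-18559) - 78170) = 1/(I*√18559 - 78170) = 1/(-78170 + I*√18559)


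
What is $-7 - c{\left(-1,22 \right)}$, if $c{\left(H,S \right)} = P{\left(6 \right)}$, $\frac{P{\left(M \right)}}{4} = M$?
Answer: $-31$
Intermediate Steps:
$P{\left(M \right)} = 4 M$
$c{\left(H,S \right)} = 24$ ($c{\left(H,S \right)} = 4 \cdot 6 = 24$)
$-7 - c{\left(-1,22 \right)} = -7 - 24 = -31$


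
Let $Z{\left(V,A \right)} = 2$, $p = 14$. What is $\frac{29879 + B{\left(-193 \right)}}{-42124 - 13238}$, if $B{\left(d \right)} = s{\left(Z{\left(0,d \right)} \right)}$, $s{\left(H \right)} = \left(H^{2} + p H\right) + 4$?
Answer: $- \frac{29915}{55362} \approx -0.54035$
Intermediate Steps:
$s{\left(H \right)} = 4 + H^{2} + 14 H$ ($s{\left(H \right)} = \left(H^{2} + 14 H\right) + 4 = 4 + H^{2} + 14 H$)
$B{\left(d \right)} = 36$ ($B{\left(d \right)} = 4 + 2^{2} + 14 \cdot 2 = 4 + 4 + 28 = 36$)
$\frac{29879 + B{\left(-193 \right)}}{-42124 - 13238} = \frac{29879 + 36}{-42124 - 13238} = \frac{29915}{-55362} = 29915 \left(- \frac{1}{55362}\right) = - \frac{29915}{55362}$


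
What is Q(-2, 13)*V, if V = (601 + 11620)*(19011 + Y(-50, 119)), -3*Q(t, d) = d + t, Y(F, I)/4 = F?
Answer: -2528781541/3 ≈ -8.4293e+8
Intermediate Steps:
Y(F, I) = 4*F
Q(t, d) = -d/3 - t/3 (Q(t, d) = -(d + t)/3 = -d/3 - t/3)
V = 229889231 (V = (601 + 11620)*(19011 + 4*(-50)) = 12221*(19011 - 200) = 12221*18811 = 229889231)
Q(-2, 13)*V = (-⅓*13 - ⅓*(-2))*229889231 = (-13/3 + ⅔)*229889231 = -11/3*229889231 = -2528781541/3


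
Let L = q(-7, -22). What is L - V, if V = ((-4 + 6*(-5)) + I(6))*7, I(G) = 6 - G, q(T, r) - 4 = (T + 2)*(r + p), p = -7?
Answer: 387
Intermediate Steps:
q(T, r) = 4 + (-7 + r)*(2 + T) (q(T, r) = 4 + (T + 2)*(r - 7) = 4 + (2 + T)*(-7 + r) = 4 + (-7 + r)*(2 + T))
L = 149 (L = -10 - 7*(-7) + 2*(-22) - 7*(-22) = -10 + 49 - 44 + 154 = 149)
V = -238 (V = ((-4 + 6*(-5)) + (6 - 1*6))*7 = ((-4 - 30) + (6 - 6))*7 = (-34 + 0)*7 = -34*7 = -238)
L - V = 149 - 1*(-238) = 149 + 238 = 387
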